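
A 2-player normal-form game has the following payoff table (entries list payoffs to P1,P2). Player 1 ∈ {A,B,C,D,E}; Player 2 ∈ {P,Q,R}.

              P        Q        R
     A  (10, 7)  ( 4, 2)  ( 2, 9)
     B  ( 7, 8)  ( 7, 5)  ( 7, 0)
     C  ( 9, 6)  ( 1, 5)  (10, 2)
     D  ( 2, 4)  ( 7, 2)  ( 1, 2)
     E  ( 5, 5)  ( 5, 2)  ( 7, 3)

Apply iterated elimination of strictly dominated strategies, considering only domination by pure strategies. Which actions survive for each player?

Survivors P1:{A,C} P2:{P,R}

P2 drop Q (P beats it: A:7>2 B:8>5 C:6>5 D:4>2 E:5>2)
P1 drop B (C beats it: P:9>7 R:10>7)
P1 drop D (A beats it: P:10>2 R:2>1)
P1 drop E (C beats it: P:9>5 R:10>7)
P1→{A,C} P2→{P,R}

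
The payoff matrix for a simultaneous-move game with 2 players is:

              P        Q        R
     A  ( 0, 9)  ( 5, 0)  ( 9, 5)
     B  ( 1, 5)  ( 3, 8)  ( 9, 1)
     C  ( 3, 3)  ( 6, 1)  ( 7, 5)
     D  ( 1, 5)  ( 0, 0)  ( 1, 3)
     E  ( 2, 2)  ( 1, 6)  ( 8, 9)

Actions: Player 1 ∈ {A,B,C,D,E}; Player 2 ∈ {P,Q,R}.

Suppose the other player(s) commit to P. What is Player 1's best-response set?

u_1(A vs P) = 0
u_1(B vs P) = 1
u_1(C vs P) = 3
u_1(D vs P) = 1
u_1(E vs P) = 2
max payoff 3 at {C}

P1 best: {C}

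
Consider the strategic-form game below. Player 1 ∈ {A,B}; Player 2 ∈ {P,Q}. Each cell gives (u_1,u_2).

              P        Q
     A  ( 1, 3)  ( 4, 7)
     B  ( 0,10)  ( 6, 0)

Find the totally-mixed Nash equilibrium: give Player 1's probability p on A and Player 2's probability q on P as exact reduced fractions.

P1 indiff ⇒ q·1+(1-q)·4 = q·0+(1-q)·6 ⇒ q(1) = (1-q)(2) ⇒ q = 2/3
P2 indiff ⇒ p·3+(1-p)·10 = p·7+(1-p)·0 ⇒ p(-4) = (1-p)(-10) ⇒ p = 5/7

P1 mixes 5/7 on A; P2 mixes 2/3 on P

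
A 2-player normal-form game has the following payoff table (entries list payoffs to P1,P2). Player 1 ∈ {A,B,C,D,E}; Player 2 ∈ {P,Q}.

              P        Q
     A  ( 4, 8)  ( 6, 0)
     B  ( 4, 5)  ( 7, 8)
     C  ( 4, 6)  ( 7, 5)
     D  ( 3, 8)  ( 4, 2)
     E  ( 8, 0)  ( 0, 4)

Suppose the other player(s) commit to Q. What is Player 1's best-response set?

P1 best: {B,C}

u_1(A vs Q) = 6
u_1(B vs Q) = 7
u_1(C vs Q) = 7
u_1(D vs Q) = 4
u_1(E vs Q) = 0
max payoff 7 at {B,C}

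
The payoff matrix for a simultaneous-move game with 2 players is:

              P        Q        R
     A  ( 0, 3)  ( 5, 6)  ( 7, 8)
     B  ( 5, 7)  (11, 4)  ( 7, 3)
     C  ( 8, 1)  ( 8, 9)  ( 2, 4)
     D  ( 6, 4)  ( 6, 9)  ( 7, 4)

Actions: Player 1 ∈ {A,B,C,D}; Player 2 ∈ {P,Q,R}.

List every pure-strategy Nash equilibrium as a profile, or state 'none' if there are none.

(A,P): not NE [P1→C gives 8>0; P2→R gives 8>3]
(A,Q): not NE [P1→B gives 11>5; P2→R gives 8>6]
(A,R): NE
(B,P): not NE [P1→C gives 8>5]
(B,Q): not NE [P2→P gives 7>4]
(B,R): not NE [P2→P gives 7>3]
(C,P): not NE [P2→Q gives 9>1]
(C,Q): not NE [P1→B gives 11>8]
(C,R): not NE [P1→D gives 7>2; P2→Q gives 9>4]
(D,P): not NE [P1→C gives 8>6; P2→Q gives 9>4]
(D,Q): not NE [P1→B gives 11>6]
(D,R): not NE [P2→Q gives 9>4]

NE set: (A,R)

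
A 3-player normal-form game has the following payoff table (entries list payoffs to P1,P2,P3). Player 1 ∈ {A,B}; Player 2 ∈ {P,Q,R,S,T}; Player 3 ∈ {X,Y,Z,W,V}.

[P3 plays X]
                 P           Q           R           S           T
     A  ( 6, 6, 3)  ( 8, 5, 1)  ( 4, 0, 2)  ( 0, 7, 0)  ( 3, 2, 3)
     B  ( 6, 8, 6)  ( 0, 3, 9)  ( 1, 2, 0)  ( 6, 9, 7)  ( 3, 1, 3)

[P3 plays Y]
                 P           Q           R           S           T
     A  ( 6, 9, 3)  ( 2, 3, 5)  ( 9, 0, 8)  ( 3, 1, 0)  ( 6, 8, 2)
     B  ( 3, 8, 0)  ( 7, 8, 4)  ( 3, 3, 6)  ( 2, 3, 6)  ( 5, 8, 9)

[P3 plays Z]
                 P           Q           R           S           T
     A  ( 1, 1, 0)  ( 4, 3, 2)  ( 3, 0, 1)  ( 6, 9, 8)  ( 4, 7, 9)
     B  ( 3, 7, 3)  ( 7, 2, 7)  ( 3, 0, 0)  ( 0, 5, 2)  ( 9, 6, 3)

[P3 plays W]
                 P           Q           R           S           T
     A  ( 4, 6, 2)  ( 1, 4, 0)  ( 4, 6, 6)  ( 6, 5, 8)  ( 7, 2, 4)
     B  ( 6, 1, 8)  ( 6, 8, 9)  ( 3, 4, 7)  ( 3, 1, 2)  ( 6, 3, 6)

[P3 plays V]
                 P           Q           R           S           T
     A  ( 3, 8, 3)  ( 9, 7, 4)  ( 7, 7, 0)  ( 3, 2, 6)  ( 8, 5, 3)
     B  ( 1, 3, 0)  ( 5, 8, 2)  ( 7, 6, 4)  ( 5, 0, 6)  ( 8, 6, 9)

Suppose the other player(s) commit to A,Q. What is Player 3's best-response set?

u_3(X vs A,Q) = 1
u_3(Y vs A,Q) = 5
u_3(Z vs A,Q) = 2
u_3(W vs A,Q) = 0
u_3(V vs A,Q) = 4
max payoff 5 at {Y}

BR_3 = {Y}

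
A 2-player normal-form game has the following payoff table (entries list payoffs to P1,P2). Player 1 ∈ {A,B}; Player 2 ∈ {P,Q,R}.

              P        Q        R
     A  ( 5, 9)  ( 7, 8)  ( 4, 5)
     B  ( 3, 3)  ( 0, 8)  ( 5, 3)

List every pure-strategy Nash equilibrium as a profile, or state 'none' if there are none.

Nash profiles: (A,P)

(A,P): NE
(A,Q): not NE [P2→P gives 9>8]
(A,R): not NE [P1→B gives 5>4; P2→P gives 9>5]
(B,P): not NE [P1→A gives 5>3; P2→Q gives 8>3]
(B,Q): not NE [P1→A gives 7>0]
(B,R): not NE [P2→Q gives 8>3]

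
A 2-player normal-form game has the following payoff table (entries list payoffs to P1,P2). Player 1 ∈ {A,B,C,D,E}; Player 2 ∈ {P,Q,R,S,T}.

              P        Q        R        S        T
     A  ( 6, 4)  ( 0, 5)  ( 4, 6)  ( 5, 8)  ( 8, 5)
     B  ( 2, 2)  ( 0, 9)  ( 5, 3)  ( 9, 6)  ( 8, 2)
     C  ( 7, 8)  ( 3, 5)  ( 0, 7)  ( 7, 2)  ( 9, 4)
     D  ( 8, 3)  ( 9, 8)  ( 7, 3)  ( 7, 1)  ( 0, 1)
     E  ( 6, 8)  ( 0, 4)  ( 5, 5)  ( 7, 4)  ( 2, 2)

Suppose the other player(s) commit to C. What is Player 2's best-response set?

u_2(P vs C) = 8
u_2(Q vs C) = 5
u_2(R vs C) = 7
u_2(S vs C) = 2
u_2(T vs C) = 4
max payoff 8 at {P}

BR_2 = {P}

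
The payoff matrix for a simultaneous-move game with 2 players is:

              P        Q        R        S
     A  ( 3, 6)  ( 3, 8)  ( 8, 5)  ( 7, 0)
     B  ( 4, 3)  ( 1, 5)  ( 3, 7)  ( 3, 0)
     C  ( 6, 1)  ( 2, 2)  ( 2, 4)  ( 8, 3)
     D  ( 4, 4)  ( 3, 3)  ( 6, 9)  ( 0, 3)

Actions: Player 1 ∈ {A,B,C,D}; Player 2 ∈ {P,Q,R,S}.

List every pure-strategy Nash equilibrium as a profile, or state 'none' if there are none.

PSNE = {(A,Q)}

(A,P): not NE [P1→C gives 6>3; P2→Q gives 8>6]
(A,Q): NE
(A,R): not NE [P2→Q gives 8>5]
(A,S): not NE [P1→C gives 8>7; P2→Q gives 8>0]
(B,P): not NE [P1→C gives 6>4; P2→R gives 7>3]
(B,Q): not NE [P1→D gives 3>1; P2→R gives 7>5]
(B,R): not NE [P1→A gives 8>3]
(B,S): not NE [P1→C gives 8>3; P2→R gives 7>0]
(C,P): not NE [P2→R gives 4>1]
(C,Q): not NE [P1→D gives 3>2; P2→R gives 4>2]
(C,R): not NE [P1→A gives 8>2]
(C,S): not NE [P2→R gives 4>3]
(D,P): not NE [P1→C gives 6>4; P2→R gives 9>4]
(D,Q): not NE [P2→R gives 9>3]
(D,R): not NE [P1→A gives 8>6]
(D,S): not NE [P1→C gives 8>0; P2→R gives 9>3]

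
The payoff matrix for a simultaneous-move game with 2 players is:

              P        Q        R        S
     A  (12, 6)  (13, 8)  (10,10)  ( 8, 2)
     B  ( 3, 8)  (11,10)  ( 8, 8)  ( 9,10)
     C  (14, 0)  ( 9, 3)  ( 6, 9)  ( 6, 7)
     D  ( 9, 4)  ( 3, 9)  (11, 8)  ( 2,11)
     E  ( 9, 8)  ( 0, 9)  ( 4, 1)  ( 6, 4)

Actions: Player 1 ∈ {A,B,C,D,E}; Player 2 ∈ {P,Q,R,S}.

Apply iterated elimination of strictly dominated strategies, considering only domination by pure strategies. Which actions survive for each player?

Remaining: P1:{A,B,D} P2:{Q,R,S}

P1 drop E (A beats it: P:12>9 Q:13>0 R:10>4 S:8>6)
P2 drop P (Q beats it: A:8>6 B:10>8 C:3>0 D:9>4)
P1 drop C (A beats it: Q:13>9 R:10>6 S:8>6)
P1→{A,B,D} P2→{Q,R,S}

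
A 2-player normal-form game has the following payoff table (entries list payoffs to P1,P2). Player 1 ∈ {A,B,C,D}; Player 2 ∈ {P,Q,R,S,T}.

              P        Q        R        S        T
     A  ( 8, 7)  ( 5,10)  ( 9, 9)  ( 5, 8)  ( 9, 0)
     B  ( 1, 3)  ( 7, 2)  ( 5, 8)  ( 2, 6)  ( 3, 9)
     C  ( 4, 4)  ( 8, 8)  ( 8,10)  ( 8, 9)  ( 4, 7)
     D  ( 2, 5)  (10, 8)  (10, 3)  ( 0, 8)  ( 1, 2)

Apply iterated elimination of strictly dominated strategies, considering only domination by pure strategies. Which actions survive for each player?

Remaining: P1:{A,C,D} P2:{Q,R,S}

P1 drop B (C beats it: P:4>1 Q:8>7 R:8>5 S:8>2 T:4>3)
P2 drop P (Q beats it: A:10>7 C:8>4 D:8>5)
P2 drop T (Q beats it: A:10>0 C:8>7 D:8>2)
P1→{A,C,D} P2→{Q,R,S}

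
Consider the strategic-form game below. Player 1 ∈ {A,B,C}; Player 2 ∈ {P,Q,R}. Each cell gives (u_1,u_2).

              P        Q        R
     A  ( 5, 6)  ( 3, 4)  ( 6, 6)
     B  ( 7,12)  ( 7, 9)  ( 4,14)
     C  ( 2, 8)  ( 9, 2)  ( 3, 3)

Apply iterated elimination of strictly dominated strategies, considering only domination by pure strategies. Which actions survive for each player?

P2 drop Q (P beats it: A:6>4 B:12>9 C:8>2)
P1 drop C (A beats it: P:5>2 R:6>3)
P1→{A,B} P2→{P,R}

IESDS → P1:{A,B} P2:{P,R}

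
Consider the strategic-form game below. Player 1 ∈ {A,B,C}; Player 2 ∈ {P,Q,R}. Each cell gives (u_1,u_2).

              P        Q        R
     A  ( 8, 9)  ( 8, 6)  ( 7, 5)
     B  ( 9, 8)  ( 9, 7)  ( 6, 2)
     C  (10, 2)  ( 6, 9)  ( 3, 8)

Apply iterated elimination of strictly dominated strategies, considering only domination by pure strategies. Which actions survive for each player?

P2 drop R (Q beats it: A:6>5 B:7>2 C:9>8)
P1 drop A (B beats it: P:9>8 Q:9>8)
P1→{B,C} P2→{P,Q}

Survivors P1:{B,C} P2:{P,Q}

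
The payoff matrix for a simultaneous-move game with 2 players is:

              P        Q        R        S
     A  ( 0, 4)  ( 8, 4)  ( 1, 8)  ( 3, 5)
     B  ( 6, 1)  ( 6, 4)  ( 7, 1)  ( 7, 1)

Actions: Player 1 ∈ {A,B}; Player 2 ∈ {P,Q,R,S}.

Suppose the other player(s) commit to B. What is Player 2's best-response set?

u_2(P vs B) = 1
u_2(Q vs B) = 4
u_2(R vs B) = 1
u_2(S vs B) = 1
max payoff 4 at {Q}

P2 best: {Q}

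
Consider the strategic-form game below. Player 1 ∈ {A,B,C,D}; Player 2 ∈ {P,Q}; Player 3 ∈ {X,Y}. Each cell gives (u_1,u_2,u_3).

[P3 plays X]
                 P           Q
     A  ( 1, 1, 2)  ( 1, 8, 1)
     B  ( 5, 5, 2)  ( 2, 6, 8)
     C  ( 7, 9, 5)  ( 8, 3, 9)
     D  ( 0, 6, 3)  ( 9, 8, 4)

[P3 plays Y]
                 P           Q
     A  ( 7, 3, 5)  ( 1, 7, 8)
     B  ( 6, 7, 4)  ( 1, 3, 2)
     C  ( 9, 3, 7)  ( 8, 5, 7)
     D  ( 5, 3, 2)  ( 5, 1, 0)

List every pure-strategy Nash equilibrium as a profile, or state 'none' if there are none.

Nash profiles: (D,Q,X)

(A,P,X): not NE [P1→C gives 7>1; P2→Q gives 8>1; P3→Y gives 5>2]
(A,P,Y): not NE [P1→C gives 9>7; P2→Q gives 7>3]
(A,Q,X): not NE [P1→D gives 9>1; P3→Y gives 8>1]
(A,Q,Y): not NE [P1→C gives 8>1]
(B,P,X): not NE [P1→C gives 7>5; P2→Q gives 6>5; P3→Y gives 4>2]
(B,P,Y): not NE [P1→C gives 9>6]
(B,Q,X): not NE [P1→D gives 9>2]
(B,Q,Y): not NE [P1→C gives 8>1; P2→P gives 7>3; P3→X gives 8>2]
(C,P,X): not NE [P3→Y gives 7>5]
(C,P,Y): not NE [P2→Q gives 5>3]
(C,Q,X): not NE [P1→D gives 9>8; P2→P gives 9>3]
(C,Q,Y): not NE [P3→X gives 9>7]
(D,P,X): not NE [P1→C gives 7>0; P2→Q gives 8>6]
(D,P,Y): not NE [P1→C gives 9>5; P3→X gives 3>2]
(D,Q,X): NE
(D,Q,Y): not NE [P1→C gives 8>5; P2→P gives 3>1; P3→X gives 4>0]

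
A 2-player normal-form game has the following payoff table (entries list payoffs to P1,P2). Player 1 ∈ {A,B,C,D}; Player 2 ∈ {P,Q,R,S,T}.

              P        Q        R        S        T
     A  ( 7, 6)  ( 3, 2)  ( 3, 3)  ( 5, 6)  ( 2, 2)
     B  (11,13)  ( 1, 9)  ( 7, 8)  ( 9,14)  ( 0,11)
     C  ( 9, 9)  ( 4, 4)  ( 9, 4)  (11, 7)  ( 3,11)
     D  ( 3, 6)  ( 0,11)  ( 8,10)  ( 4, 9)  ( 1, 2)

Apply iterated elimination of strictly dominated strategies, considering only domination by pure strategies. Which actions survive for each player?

Remaining: P1:{B,C} P2:{P,S,T}

P1 drop A (C beats it: P:9>7 Q:4>3 R:9>3 S:11>5 T:3>2)
P1 drop D (C beats it: P:9>3 Q:4>0 R:9>8 S:11>4 T:3>1)
P2 drop Q (P beats it: B:13>9 C:9>4)
P2 drop R (P beats it: B:13>8 C:9>4)
P1→{B,C} P2→{P,S,T}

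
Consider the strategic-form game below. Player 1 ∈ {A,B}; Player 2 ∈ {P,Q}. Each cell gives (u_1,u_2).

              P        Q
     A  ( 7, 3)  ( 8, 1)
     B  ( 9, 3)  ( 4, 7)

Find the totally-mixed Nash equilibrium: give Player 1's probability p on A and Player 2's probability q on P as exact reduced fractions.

P1 mixes 2/3 on A; P2 mixes 2/3 on P

P1 indiff ⇒ q·7+(1-q)·8 = q·9+(1-q)·4 ⇒ q(-2) = (1-q)(-4) ⇒ q = 2/3
P2 indiff ⇒ p·3+(1-p)·3 = p·1+(1-p)·7 ⇒ p(2) = (1-p)(4) ⇒ p = 2/3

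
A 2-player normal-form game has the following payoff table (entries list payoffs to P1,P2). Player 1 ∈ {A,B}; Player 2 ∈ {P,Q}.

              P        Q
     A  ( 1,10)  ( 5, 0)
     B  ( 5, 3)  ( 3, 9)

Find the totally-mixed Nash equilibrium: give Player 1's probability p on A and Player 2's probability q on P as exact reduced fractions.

P1 indiff ⇒ q·1+(1-q)·5 = q·5+(1-q)·3 ⇒ q(-4) = (1-q)(-2) ⇒ q = 1/3
P2 indiff ⇒ p·10+(1-p)·3 = p·0+(1-p)·9 ⇒ p(10) = (1-p)(6) ⇒ p = 3/8

(p,q) = (3/8, 1/3)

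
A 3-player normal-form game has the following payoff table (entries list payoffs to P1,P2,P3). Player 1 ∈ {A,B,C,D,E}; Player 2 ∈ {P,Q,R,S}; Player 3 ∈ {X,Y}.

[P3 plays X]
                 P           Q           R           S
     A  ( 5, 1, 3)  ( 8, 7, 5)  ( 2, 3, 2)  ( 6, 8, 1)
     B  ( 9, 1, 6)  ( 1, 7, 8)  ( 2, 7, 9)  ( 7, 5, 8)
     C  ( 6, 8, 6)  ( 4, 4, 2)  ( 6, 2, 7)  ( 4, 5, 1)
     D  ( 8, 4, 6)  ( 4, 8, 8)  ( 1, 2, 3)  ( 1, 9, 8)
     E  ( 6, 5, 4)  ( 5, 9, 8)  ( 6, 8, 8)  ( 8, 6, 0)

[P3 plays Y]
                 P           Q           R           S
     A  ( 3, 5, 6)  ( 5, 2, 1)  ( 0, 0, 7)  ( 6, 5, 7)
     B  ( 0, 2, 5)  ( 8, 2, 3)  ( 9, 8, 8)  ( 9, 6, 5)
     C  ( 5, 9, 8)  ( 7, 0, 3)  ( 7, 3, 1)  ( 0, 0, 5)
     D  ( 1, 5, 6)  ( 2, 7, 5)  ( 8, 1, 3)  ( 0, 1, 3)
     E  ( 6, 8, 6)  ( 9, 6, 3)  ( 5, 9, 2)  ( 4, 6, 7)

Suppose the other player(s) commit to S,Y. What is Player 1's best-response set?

u_1(A vs S,Y) = 6
u_1(B vs S,Y) = 9
u_1(C vs S,Y) = 0
u_1(D vs S,Y) = 0
u_1(E vs S,Y) = 4
max payoff 9 at {B}

BR_1 = {B}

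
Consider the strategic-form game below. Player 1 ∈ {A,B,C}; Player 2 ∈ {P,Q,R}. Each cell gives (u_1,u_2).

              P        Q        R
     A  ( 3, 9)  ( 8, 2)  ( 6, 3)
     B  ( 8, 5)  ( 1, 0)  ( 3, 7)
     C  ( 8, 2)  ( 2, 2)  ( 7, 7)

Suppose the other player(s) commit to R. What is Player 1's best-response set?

BR_1 = {C}

u_1(A vs R) = 6
u_1(B vs R) = 3
u_1(C vs R) = 7
max payoff 7 at {C}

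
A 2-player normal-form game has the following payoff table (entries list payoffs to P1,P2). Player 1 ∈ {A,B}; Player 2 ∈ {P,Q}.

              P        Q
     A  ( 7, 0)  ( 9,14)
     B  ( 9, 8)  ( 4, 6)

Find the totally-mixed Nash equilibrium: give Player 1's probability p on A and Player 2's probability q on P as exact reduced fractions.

P1 indiff ⇒ q·7+(1-q)·9 = q·9+(1-q)·4 ⇒ q(-2) = (1-q)(-5) ⇒ q = 5/7
P2 indiff ⇒ p·0+(1-p)·8 = p·14+(1-p)·6 ⇒ p(-14) = (1-p)(-2) ⇒ p = 1/8

P1 mixes 1/8 on A; P2 mixes 5/7 on P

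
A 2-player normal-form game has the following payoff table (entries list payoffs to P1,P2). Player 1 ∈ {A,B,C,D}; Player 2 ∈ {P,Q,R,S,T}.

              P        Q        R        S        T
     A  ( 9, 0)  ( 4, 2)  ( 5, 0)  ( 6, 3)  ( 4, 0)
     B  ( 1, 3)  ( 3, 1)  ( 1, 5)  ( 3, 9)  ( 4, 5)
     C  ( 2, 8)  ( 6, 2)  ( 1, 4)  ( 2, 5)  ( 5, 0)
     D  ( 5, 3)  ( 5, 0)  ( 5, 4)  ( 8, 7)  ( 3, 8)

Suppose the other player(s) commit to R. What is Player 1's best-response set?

u_1(A vs R) = 5
u_1(B vs R) = 1
u_1(C vs R) = 1
u_1(D vs R) = 5
max payoff 5 at {A,D}

P1 best: {A,D}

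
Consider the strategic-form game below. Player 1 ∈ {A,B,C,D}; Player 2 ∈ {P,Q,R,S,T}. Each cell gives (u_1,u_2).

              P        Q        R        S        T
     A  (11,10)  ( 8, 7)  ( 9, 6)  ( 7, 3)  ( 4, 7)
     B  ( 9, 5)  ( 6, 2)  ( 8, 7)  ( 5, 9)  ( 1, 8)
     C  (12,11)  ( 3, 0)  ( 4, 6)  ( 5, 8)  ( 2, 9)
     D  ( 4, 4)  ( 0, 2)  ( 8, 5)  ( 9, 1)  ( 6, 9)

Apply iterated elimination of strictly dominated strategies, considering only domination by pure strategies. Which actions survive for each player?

Remaining: P1:{A,C,D} P2:{P,T}

P1 drop B (A beats it: P:11>9 Q:8>6 R:9>8 S:7>5 T:4>1)
P2 drop Q (P beats it: A:10>7 C:11>0 D:4>2)
P2 drop R (T beats it: A:7>6 C:9>6 D:9>5)
P2 drop S (P beats it: A:10>3 C:11>8 D:4>1)
P1→{A,C,D} P2→{P,T}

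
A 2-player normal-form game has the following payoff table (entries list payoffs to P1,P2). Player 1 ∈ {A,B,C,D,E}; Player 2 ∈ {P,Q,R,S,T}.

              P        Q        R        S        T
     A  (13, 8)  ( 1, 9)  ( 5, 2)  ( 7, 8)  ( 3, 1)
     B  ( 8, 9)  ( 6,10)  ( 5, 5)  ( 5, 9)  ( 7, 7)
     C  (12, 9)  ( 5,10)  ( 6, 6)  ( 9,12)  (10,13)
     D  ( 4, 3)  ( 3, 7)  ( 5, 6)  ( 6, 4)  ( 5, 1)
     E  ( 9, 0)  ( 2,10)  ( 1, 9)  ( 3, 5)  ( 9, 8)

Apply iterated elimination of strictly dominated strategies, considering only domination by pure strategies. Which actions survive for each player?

P1 drop D (C beats it: P:12>4 Q:5>3 R:6>5 S:9>6 T:10>5)
P1 drop E (C beats it: P:12>9 Q:5>2 R:6>1 S:9>3 T:10>9)
P2 drop P (Q beats it: A:9>8 B:10>9 C:10>9)
P1 drop A (C beats it: Q:5>1 R:6>5 S:9>7 T:10>3)
P2 drop R (Q beats it: B:10>5 C:10>6)
P1→{B,C} P2→{Q,S,T}

IESDS → P1:{B,C} P2:{Q,S,T}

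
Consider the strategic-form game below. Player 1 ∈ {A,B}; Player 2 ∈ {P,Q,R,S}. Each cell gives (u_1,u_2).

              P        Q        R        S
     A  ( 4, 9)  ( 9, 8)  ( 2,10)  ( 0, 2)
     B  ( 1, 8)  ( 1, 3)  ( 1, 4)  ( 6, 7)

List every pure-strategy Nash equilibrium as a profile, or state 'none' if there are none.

(A,P): not NE [P2→R gives 10>9]
(A,Q): not NE [P2→R gives 10>8]
(A,R): NE
(A,S): not NE [P1→B gives 6>0; P2→R gives 10>2]
(B,P): not NE [P1→A gives 4>1]
(B,Q): not NE [P1→A gives 9>1; P2→P gives 8>3]
(B,R): not NE [P1→A gives 2>1; P2→P gives 8>4]
(B,S): not NE [P2→P gives 8>7]

Nash profiles: (A,R)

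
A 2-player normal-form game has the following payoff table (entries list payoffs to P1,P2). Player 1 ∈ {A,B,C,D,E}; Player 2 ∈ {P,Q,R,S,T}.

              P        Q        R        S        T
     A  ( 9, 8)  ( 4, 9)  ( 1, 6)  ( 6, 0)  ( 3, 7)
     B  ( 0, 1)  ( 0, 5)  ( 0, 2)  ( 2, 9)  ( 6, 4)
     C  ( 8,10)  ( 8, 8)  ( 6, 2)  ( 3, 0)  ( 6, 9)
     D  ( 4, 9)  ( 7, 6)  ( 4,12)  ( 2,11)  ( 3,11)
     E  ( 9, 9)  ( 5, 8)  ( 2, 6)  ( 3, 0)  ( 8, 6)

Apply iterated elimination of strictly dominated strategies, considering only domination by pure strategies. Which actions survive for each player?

P1 drop B (E beats it: P:9>0 Q:5>0 R:2>0 S:3>2 T:8>6)
P1 drop D (C beats it: P:8>4 Q:8>7 R:6>4 S:3>2 T:6>3)
P2 drop R (P beats it: A:8>6 C:10>2 E:9>6)
P2 drop S (P beats it: A:8>0 C:10>0 E:9>0)
P2 drop T (P beats it: A:8>7 C:10>9 E:9>6)
P1→{A,C,E} P2→{P,Q}

Remaining: P1:{A,C,E} P2:{P,Q}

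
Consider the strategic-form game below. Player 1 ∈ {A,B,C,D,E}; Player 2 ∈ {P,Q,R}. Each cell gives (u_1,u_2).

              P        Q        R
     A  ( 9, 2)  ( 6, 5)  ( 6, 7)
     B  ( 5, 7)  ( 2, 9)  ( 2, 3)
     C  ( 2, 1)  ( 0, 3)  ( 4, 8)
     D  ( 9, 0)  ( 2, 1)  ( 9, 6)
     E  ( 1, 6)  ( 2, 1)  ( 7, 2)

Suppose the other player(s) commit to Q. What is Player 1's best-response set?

u_1(A vs Q) = 6
u_1(B vs Q) = 2
u_1(C vs Q) = 0
u_1(D vs Q) = 2
u_1(E vs Q) = 2
max payoff 6 at {A}

P1 best: {A}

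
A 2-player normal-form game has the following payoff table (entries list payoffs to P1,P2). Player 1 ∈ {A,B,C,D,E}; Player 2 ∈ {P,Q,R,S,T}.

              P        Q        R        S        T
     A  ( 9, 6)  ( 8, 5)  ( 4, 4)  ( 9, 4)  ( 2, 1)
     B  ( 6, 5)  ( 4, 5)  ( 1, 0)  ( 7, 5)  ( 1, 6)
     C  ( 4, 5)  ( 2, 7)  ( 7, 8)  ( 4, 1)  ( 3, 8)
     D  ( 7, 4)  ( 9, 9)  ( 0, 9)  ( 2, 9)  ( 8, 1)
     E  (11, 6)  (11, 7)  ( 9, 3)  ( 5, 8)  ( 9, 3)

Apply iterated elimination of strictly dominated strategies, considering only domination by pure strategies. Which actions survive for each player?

P1 drop B (A beats it: P:9>6 Q:8>4 R:4>1 S:9>7 T:2>1)
P1 drop C (E beats it: P:11>4 Q:11>2 R:9>7 S:5>4 T:9>3)
P1 drop D (E beats it: P:11>7 Q:11>9 R:9>0 S:5>2 T:9>8)
P2 drop R (P beats it: A:6>4 E:6>3)
P2 drop T (P beats it: A:6>1 E:6>3)
P1→{A,E} P2→{P,Q,S}

Survivors P1:{A,E} P2:{P,Q,S}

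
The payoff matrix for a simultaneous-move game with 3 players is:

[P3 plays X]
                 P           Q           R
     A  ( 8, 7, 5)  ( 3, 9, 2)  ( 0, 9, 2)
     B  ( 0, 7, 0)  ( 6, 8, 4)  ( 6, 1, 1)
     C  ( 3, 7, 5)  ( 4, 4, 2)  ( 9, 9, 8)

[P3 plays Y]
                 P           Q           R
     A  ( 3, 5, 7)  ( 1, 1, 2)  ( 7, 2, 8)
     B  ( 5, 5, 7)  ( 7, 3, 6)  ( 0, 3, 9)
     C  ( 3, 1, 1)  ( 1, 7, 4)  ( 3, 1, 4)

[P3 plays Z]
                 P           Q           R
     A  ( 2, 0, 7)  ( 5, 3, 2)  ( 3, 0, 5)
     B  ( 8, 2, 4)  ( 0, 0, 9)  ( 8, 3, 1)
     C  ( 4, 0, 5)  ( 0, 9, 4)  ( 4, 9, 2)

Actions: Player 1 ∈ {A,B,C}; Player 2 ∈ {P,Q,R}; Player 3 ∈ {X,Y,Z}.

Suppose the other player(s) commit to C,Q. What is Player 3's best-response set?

argmax u_3 = {Y,Z}

u_3(X vs C,Q) = 2
u_3(Y vs C,Q) = 4
u_3(Z vs C,Q) = 4
max payoff 4 at {Y,Z}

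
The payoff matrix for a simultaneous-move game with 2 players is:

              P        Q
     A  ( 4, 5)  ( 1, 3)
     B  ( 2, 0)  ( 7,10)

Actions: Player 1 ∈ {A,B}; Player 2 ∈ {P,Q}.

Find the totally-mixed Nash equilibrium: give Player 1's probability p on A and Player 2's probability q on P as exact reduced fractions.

P1 indiff ⇒ q·4+(1-q)·1 = q·2+(1-q)·7 ⇒ q(2) = (1-q)(6) ⇒ q = 3/4
P2 indiff ⇒ p·5+(1-p)·0 = p·3+(1-p)·10 ⇒ p(2) = (1-p)(10) ⇒ p = 5/6

p=5/6, q=3/4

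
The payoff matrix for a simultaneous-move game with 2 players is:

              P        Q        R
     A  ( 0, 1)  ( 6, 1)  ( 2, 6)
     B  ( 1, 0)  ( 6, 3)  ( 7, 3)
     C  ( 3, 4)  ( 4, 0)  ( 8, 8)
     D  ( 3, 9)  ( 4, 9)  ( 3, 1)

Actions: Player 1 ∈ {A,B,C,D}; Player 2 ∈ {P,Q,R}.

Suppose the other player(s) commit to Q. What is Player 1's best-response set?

P1 best: {A,B}

u_1(A vs Q) = 6
u_1(B vs Q) = 6
u_1(C vs Q) = 4
u_1(D vs Q) = 4
max payoff 6 at {A,B}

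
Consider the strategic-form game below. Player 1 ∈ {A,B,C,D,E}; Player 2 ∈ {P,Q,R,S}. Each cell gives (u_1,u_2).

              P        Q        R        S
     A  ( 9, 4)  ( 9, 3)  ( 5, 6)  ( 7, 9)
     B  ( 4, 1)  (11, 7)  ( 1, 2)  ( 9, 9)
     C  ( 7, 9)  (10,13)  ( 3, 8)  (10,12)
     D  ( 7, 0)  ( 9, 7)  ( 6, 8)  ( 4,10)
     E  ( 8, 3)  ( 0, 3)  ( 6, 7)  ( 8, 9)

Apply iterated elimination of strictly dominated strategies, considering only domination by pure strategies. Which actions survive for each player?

P2 drop P (S beats it: A:9>4 B:9>1 C:12>9 D:10>0 E:9>3)
P2 drop R (S beats it: A:9>6 B:9>2 C:12>8 D:10>8 E:9>7)
P1 drop A (B beats it: Q:11>9 S:9>7)
P1 drop D (B beats it: Q:11>9 S:9>4)
P1 drop E (B beats it: Q:11>0 S:9>8)
P1→{B,C} P2→{Q,S}

Remaining: P1:{B,C} P2:{Q,S}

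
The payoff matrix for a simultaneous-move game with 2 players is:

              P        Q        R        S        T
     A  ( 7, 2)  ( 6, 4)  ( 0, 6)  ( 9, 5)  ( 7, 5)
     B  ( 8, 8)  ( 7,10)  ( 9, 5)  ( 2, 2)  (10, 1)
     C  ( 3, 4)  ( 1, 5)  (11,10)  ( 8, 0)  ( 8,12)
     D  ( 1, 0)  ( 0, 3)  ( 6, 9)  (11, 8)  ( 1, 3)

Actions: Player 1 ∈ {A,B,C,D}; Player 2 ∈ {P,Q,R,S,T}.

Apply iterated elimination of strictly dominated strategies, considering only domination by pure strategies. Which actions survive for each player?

Survivors P1:{B,C} P2:{Q,R,T}

P2 drop P (Q beats it: A:4>2 B:10>8 C:5>4 D:3>0)
P2 drop S (R beats it: A:6>5 B:5>2 C:10>0 D:9>8)
P1 drop A (B beats it: Q:7>6 R:9>0 T:10>7)
P1 drop D (B beats it: Q:7>0 R:9>6 T:10>1)
P1→{B,C} P2→{Q,R,T}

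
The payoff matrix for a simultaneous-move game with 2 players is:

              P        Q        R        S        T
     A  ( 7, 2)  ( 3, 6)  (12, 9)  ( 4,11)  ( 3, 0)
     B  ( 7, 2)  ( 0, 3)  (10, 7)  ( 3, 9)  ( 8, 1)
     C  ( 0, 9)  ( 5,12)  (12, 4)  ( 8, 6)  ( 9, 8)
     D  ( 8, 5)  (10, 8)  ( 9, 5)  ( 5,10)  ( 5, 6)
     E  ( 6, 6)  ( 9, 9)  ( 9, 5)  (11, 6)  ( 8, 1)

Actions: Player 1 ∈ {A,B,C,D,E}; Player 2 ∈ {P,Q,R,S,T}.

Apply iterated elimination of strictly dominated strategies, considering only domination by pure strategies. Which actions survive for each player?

P2 drop P (Q beats it: A:6>2 B:3>2 C:12>9 D:8>5 E:9>6)
P1 drop B (C beats it: Q:5>0 R:12>10 S:8>3 T:9>8)
P2 drop R (S beats it: A:11>9 C:6>4 D:10>5 E:6>5)
P1 drop A (C beats it: Q:5>3 S:8>4 T:9>3)
P2 drop T (Q beats it: C:12>8 D:8>6 E:9>1)
P1 drop C (E beats it: Q:9>5 S:11>8)
P1→{D,E} P2→{Q,S}

Survivors P1:{D,E} P2:{Q,S}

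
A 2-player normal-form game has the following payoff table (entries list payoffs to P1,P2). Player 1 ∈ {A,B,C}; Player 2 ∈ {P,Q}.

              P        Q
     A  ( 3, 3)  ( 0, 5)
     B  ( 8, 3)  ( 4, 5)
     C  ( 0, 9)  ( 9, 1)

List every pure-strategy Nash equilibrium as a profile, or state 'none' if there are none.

(A,P): not NE [P1→B gives 8>3; P2→Q gives 5>3]
(A,Q): not NE [P1→C gives 9>0]
(B,P): not NE [P2→Q gives 5>3]
(B,Q): not NE [P1→C gives 9>4]
(C,P): not NE [P1→B gives 8>0]
(C,Q): not NE [P2→P gives 9>1]

PSNE: ∅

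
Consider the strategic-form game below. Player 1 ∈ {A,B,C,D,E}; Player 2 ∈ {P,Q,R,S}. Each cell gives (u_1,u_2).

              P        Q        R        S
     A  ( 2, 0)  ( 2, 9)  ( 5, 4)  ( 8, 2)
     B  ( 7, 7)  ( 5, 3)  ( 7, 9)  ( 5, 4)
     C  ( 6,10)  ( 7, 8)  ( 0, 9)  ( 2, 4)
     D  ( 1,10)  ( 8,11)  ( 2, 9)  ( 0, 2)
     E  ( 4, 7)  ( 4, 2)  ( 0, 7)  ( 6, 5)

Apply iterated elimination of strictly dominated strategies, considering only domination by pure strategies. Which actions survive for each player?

P2 drop S (R beats it: A:4>2 B:9>4 C:9>4 D:9>2 E:7>5)
P1 drop A (B beats it: P:7>2 Q:5>2 R:7>5)
P1 drop E (B beats it: P:7>4 Q:5>4 R:7>0)
P1→{B,C,D} P2→{P,Q,R}

Survivors P1:{B,C,D} P2:{P,Q,R}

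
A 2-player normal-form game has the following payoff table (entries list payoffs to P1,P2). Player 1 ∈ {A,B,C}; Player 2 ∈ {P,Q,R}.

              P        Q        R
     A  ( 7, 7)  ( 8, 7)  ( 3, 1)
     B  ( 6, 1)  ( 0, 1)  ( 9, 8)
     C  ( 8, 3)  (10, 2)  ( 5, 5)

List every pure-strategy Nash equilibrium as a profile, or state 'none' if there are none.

Nash profiles: (B,R)

(A,P): not NE [P1→C gives 8>7]
(A,Q): not NE [P1→C gives 10>8]
(A,R): not NE [P1→B gives 9>3; P2→Q gives 7>1]
(B,P): not NE [P1→C gives 8>6; P2→R gives 8>1]
(B,Q): not NE [P1→C gives 10>0; P2→R gives 8>1]
(B,R): NE
(C,P): not NE [P2→R gives 5>3]
(C,Q): not NE [P2→R gives 5>2]
(C,R): not NE [P1→B gives 9>5]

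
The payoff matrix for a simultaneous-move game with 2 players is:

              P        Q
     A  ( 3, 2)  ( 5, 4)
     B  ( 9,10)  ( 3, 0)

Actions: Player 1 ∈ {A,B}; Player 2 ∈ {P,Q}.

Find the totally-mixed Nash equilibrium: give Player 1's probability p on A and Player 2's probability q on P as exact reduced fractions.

(p,q) = (5/6, 1/4)

P1 indiff ⇒ q·3+(1-q)·5 = q·9+(1-q)·3 ⇒ q(-6) = (1-q)(-2) ⇒ q = 1/4
P2 indiff ⇒ p·2+(1-p)·10 = p·4+(1-p)·0 ⇒ p(-2) = (1-p)(-10) ⇒ p = 5/6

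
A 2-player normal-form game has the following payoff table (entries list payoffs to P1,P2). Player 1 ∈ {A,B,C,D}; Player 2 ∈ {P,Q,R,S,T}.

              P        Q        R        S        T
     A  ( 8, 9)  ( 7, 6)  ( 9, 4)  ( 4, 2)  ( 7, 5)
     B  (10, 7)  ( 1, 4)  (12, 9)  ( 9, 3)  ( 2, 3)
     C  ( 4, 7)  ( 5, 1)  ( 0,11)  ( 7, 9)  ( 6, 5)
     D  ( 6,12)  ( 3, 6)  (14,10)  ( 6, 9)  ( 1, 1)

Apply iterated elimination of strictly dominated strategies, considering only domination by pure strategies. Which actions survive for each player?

IESDS → P1:{B,D} P2:{P,R}

P2 drop Q (P beats it: A:9>6 B:7>4 C:7>1 D:12>6)
P2 drop S (R beats it: A:4>2 B:9>3 C:11>9 D:10>9)
P1 drop C (A beats it: P:8>4 R:9>0 T:7>6)
P2 drop T (P beats it: A:9>5 B:7>3 D:12>1)
P1 drop A (B beats it: P:10>8 R:12>9)
P1→{B,D} P2→{P,R}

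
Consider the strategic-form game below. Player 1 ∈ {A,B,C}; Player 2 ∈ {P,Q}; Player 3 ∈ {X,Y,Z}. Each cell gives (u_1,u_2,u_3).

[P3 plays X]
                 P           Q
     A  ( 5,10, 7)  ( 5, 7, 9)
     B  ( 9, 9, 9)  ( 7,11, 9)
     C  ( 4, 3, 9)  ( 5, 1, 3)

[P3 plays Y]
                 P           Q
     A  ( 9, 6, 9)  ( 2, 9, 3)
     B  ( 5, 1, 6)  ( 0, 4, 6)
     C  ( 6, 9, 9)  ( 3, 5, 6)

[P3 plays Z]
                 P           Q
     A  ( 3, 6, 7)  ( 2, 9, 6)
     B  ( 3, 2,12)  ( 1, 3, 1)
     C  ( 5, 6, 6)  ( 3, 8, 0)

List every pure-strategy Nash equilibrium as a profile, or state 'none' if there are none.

(A,P,X): not NE [P1→B gives 9>5; P3→Y gives 9>7]
(A,P,Y): not NE [P2→Q gives 9>6]
(A,P,Z): not NE [P1→C gives 5>3; P2→Q gives 9>6; P3→Y gives 9>7]
(A,Q,X): not NE [P1→B gives 7>5; P2→P gives 10>7]
(A,Q,Y): not NE [P1→C gives 3>2; P3→X gives 9>3]
(A,Q,Z): not NE [P1→C gives 3>2; P3→X gives 9>6]
(B,P,X): not NE [P2→Q gives 11>9; P3→Z gives 12>9]
(B,P,Y): not NE [P1→A gives 9>5; P2→Q gives 4>1; P3→Z gives 12>6]
(B,P,Z): not NE [P1→C gives 5>3; P2→Q gives 3>2]
(B,Q,X): NE
(B,Q,Y): not NE [P1→C gives 3>0; P3→X gives 9>6]
(B,Q,Z): not NE [P1→C gives 3>1; P3→X gives 9>1]
(C,P,X): not NE [P1→B gives 9>4]
(C,P,Y): not NE [P1→A gives 9>6]
(C,P,Z): not NE [P2→Q gives 8>6; P3→Y gives 9>6]
(C,Q,X): not NE [P1→B gives 7>5; P2→P gives 3>1; P3→Y gives 6>3]
(C,Q,Y): not NE [P2→P gives 9>5]
(C,Q,Z): not NE [P3→Y gives 6>0]

Nash profiles: (B,Q,X)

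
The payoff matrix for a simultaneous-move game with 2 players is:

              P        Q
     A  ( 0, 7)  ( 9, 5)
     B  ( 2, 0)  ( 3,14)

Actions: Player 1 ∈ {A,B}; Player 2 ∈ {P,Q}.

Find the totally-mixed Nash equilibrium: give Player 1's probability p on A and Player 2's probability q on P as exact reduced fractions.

P1 mixes 7/8 on A; P2 mixes 3/4 on P

P1 indiff ⇒ q·0+(1-q)·9 = q·2+(1-q)·3 ⇒ q(-2) = (1-q)(-6) ⇒ q = 3/4
P2 indiff ⇒ p·7+(1-p)·0 = p·5+(1-p)·14 ⇒ p(2) = (1-p)(14) ⇒ p = 7/8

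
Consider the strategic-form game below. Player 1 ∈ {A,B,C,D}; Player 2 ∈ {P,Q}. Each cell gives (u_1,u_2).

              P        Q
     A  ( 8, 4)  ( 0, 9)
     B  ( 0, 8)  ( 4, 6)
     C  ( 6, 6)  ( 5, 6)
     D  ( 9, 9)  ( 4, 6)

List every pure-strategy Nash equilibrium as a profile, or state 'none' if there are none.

Nash profiles: (C,Q), (D,P)

(A,P): not NE [P1→D gives 9>8; P2→Q gives 9>4]
(A,Q): not NE [P1→C gives 5>0]
(B,P): not NE [P1→D gives 9>0]
(B,Q): not NE [P1→C gives 5>4; P2→P gives 8>6]
(C,P): not NE [P1→D gives 9>6]
(C,Q): NE
(D,P): NE
(D,Q): not NE [P1→C gives 5>4; P2→P gives 9>6]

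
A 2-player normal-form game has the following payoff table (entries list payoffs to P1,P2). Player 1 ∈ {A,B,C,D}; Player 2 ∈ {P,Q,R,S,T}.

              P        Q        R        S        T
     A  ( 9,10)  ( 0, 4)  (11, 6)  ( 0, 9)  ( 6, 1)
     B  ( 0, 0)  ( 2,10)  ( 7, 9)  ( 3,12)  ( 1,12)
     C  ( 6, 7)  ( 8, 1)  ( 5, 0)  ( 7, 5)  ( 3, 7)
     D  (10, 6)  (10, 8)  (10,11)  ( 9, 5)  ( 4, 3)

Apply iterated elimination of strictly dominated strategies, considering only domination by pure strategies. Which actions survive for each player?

Survivors P1:{A,D} P2:{P,R}

P1 drop B (D beats it: P:10>0 Q:10>2 R:10>7 S:9>3 T:4>1)
P1 drop C (D beats it: P:10>6 Q:10>8 R:10>5 S:9>7 T:4>3)
P2 drop Q (R beats it: A:6>4 D:11>8)
P2 drop S (P beats it: A:10>9 D:6>5)
P2 drop T (P beats it: A:10>1 D:6>3)
P1→{A,D} P2→{P,R}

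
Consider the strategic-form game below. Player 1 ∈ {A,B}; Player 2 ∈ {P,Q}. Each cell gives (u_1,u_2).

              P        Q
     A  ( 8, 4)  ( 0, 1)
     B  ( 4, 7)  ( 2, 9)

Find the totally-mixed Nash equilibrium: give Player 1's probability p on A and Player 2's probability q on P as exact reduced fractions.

p=2/5, q=1/3

P1 indiff ⇒ q·8+(1-q)·0 = q·4+(1-q)·2 ⇒ q(4) = (1-q)(2) ⇒ q = 1/3
P2 indiff ⇒ p·4+(1-p)·7 = p·1+(1-p)·9 ⇒ p(3) = (1-p)(2) ⇒ p = 2/5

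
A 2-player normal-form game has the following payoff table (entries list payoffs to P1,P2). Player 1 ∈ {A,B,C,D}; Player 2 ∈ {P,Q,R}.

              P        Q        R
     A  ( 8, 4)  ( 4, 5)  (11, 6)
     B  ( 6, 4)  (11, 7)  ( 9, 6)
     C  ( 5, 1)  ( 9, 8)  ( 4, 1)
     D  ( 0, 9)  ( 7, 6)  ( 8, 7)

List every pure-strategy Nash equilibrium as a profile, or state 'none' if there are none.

(A,P): not NE [P2→R gives 6>4]
(A,Q): not NE [P1→B gives 11>4; P2→R gives 6>5]
(A,R): NE
(B,P): not NE [P1→A gives 8>6; P2→Q gives 7>4]
(B,Q): NE
(B,R): not NE [P1→A gives 11>9; P2→Q gives 7>6]
(C,P): not NE [P1→A gives 8>5; P2→Q gives 8>1]
(C,Q): not NE [P1→B gives 11>9]
(C,R): not NE [P1→A gives 11>4; P2→Q gives 8>1]
(D,P): not NE [P1→A gives 8>0]
(D,Q): not NE [P1→B gives 11>7; P2→P gives 9>6]
(D,R): not NE [P1→A gives 11>8; P2→P gives 9>7]

PSNE = {(A,R), (B,Q)}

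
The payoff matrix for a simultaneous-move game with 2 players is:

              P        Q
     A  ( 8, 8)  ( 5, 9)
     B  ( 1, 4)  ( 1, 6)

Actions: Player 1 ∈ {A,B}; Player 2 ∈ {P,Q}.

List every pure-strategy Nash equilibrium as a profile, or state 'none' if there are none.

PSNE = {(A,Q)}

(A,P): not NE [P2→Q gives 9>8]
(A,Q): NE
(B,P): not NE [P1→A gives 8>1; P2→Q gives 6>4]
(B,Q): not NE [P1→A gives 5>1]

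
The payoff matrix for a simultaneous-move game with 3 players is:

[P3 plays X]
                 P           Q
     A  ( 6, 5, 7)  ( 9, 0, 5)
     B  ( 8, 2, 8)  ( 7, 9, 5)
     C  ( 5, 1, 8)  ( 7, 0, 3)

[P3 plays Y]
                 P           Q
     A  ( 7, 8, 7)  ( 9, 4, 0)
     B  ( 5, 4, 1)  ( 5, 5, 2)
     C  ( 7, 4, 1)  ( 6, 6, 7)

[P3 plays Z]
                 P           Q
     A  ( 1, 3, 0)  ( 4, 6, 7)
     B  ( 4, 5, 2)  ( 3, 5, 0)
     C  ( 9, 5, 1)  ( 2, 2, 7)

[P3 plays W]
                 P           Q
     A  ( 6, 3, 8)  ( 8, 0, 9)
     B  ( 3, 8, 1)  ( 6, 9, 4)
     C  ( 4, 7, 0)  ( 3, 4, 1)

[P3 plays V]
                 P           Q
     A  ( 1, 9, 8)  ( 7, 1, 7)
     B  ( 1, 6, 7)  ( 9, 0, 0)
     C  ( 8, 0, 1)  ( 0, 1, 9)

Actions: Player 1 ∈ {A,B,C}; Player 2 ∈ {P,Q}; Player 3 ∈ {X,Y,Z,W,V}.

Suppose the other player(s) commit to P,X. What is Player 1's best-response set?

u_1(A vs P,X) = 6
u_1(B vs P,X) = 8
u_1(C vs P,X) = 5
max payoff 8 at {B}

argmax u_1 = {B}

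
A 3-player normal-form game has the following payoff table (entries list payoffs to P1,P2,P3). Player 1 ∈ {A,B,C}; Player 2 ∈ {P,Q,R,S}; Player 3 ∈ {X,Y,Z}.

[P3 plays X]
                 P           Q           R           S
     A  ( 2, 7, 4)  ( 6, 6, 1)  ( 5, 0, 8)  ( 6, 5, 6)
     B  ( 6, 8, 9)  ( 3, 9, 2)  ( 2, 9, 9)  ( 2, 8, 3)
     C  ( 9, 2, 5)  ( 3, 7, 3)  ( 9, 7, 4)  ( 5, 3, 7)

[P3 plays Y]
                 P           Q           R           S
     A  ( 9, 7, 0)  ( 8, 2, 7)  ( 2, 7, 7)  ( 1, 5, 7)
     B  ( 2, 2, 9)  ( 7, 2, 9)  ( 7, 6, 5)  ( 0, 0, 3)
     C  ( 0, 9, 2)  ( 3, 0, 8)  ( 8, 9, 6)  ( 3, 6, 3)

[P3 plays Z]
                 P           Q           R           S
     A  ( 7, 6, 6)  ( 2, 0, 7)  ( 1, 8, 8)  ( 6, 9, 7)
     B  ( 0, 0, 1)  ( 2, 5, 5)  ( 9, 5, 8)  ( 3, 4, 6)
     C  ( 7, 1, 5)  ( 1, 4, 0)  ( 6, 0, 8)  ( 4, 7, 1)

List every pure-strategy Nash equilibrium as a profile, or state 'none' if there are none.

(A,P,X): not NE [P1→C gives 9>2; P3→Z gives 6>4]
(A,P,Y): not NE [P3→Z gives 6>0]
(A,P,Z): not NE [P2→S gives 9>6]
(A,Q,X): not NE [P2→P gives 7>6; P3→Z gives 7>1]
(A,Q,Y): not NE [P2→R gives 7>2]
(A,Q,Z): not NE [P2→S gives 9>0]
(A,R,X): not NE [P1→C gives 9>5; P2→P gives 7>0]
(A,R,Y): not NE [P1→C gives 8>2; P3→Z gives 8>7]
(A,R,Z): not NE [P1→B gives 9>1; P2→S gives 9>8]
(A,S,X): not NE [P2→P gives 7>5; P3→Z gives 7>6]
(A,S,Y): not NE [P1→C gives 3>1; P2→R gives 7>5]
(A,S,Z): NE
(B,P,X): not NE [P1→C gives 9>6; P2→R gives 9>8]
(B,P,Y): not NE [P1→A gives 9>2; P2→R gives 6>2]
(B,P,Z): not NE [P1→C gives 7>0; P2→R gives 5>0; P3→Y gives 9>1]
(B,Q,X): not NE [P1→A gives 6>3; P3→Y gives 9>2]
(B,Q,Y): not NE [P1→A gives 8>7; P2→R gives 6>2]
(B,Q,Z): not NE [P3→Y gives 9>5]
(B,R,X): not NE [P1→C gives 9>2]
(B,R,Y): not NE [P1→C gives 8>7; P3→X gives 9>5]
(B,R,Z): not NE [P3→X gives 9>8]
(B,S,X): not NE [P1→A gives 6>2; P2→R gives 9>8; P3→Z gives 6>3]
(B,S,Y): not NE [P1→C gives 3>0; P2→R gives 6>0; P3→Z gives 6>3]
(B,S,Z): not NE [P1→A gives 6>3; P2→R gives 5>4]
(C,P,X): not NE [P2→R gives 7>2]
(C,P,Y): not NE [P1→A gives 9>0; P3→Z gives 5>2]
(C,P,Z): not NE [P2→S gives 7>1]
(C,Q,X): not NE [P1→A gives 6>3; P3→Y gives 8>3]
(C,Q,Y): not NE [P1→A gives 8>3; P2→R gives 9>0]
(C,Q,Z): not NE [P1→B gives 2>1; P2→S gives 7>4; P3→Y gives 8>0]
(C,R,X): not NE [P3→Z gives 8>4]
(C,R,Y): not NE [P3→Z gives 8>6]
(C,R,Z): not NE [P1→B gives 9>6; P2→S gives 7>0]
(C,S,X): not NE [P1→A gives 6>5; P2→R gives 7>3]
(C,S,Y): not NE [P2→R gives 9>6; P3→X gives 7>3]
(C,S,Z): not NE [P1→A gives 6>4; P3→X gives 7>1]

NE set: (A,S,Z)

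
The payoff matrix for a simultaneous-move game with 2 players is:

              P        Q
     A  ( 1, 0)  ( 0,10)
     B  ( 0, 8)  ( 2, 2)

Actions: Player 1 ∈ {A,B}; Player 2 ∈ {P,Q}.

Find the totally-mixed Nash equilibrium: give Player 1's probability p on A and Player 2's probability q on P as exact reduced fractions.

P1 indiff ⇒ q·1+(1-q)·0 = q·0+(1-q)·2 ⇒ q(1) = (1-q)(2) ⇒ q = 2/3
P2 indiff ⇒ p·0+(1-p)·8 = p·10+(1-p)·2 ⇒ p(-10) = (1-p)(-6) ⇒ p = 3/8

P1 mixes 3/8 on A; P2 mixes 2/3 on P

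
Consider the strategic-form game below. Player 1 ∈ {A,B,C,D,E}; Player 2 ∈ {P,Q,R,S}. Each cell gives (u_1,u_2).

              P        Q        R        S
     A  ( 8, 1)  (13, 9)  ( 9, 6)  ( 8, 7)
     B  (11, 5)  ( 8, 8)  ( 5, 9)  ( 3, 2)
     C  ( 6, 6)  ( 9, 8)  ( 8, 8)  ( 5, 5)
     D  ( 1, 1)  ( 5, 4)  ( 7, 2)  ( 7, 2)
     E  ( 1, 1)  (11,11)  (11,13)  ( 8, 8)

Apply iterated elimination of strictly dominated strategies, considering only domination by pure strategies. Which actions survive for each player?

IESDS → P1:{A,E} P2:{Q,R}

P1 drop C (A beats it: P:8>6 Q:13>9 R:9>8 S:8>5)
P1 drop D (A beats it: P:8>1 Q:13>5 R:9>7 S:8>7)
P2 drop P (Q beats it: A:9>1 B:8>5 E:11>1)
P1 drop B (A beats it: Q:13>8 R:9>5 S:8>3)
P2 drop S (Q beats it: A:9>7 E:11>8)
P1→{A,E} P2→{Q,R}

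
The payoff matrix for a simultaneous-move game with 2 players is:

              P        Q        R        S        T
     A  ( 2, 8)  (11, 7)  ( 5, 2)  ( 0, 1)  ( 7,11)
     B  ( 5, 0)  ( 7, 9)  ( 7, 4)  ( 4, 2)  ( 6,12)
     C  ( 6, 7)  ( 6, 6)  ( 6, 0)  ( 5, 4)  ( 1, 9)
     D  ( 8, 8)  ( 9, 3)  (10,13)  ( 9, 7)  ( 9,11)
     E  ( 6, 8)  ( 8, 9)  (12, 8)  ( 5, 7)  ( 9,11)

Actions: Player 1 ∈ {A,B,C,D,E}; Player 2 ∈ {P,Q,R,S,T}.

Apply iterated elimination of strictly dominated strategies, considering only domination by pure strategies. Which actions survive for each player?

IESDS → P1:{D,E} P2:{R,T}

P1 drop B (D beats it: P:8>5 Q:9>7 R:10>7 S:9>4 T:9>6)
P1 drop C (D beats it: P:8>6 Q:9>6 R:10>6 S:9>5 T:9>1)
P2 drop P (T beats it: A:11>8 D:11>8 E:11>8)
P2 drop Q (T beats it: A:11>7 D:11>3 E:11>9)
P1 drop A (D beats it: R:10>5 S:9>0 T:9>7)
P2 drop S (R beats it: D:13>7 E:8>7)
P1→{D,E} P2→{R,T}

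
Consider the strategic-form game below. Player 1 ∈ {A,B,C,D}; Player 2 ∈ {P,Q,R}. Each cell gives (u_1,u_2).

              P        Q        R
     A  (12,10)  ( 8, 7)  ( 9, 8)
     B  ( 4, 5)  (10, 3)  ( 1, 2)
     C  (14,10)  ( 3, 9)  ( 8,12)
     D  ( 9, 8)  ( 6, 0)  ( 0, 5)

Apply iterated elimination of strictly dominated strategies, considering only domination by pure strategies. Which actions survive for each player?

P1 drop D (A beats it: P:12>9 Q:8>6 R:9>0)
P2 drop Q (P beats it: A:10>7 B:5>3 C:10>9)
P1 drop B (A beats it: P:12>4 R:9>1)
P1→{A,C} P2→{P,R}

Survivors P1:{A,C} P2:{P,R}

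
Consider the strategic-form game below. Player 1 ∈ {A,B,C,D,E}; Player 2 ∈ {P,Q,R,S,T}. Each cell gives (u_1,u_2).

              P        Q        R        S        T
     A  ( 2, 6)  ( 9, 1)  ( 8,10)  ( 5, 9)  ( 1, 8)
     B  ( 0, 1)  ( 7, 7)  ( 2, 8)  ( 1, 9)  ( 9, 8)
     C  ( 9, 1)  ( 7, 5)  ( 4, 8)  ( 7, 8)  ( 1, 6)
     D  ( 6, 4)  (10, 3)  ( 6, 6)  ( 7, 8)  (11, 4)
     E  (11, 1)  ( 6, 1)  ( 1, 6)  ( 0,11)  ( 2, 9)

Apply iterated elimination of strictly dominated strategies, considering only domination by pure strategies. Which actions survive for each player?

IESDS → P1:{A,C,D} P2:{R,S}

P1 drop B (D beats it: P:6>0 Q:10>7 R:6>2 S:7>1 T:11>9)
P2 drop P (R beats it: A:10>6 C:8>1 D:6>4 E:6>1)
P1 drop E (D beats it: Q:10>6 R:6>1 S:7>0 T:11>2)
P2 drop Q (R beats it: A:10>1 C:8>5 D:6>3)
P2 drop T (R beats it: A:10>8 C:8>6 D:6>4)
P1→{A,C,D} P2→{R,S}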